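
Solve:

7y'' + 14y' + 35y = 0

Characteristic equation: 7r² + 14r + 35 = 0
Divide by 7: r² + 2r + 5 = 0
Roots: r = -1 ± 2i (complex conjugates)
General solution: y = e^(-x)(C₁cos(2x) + C₂sin(2x))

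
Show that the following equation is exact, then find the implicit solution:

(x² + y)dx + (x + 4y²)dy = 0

Verify exactness: ∂M/∂y = ∂N/∂x ✓
Find F(x,y) such that ∂F/∂x = M, ∂F/∂y = N
Solution: x³/3 + xy + 4y³/3 = C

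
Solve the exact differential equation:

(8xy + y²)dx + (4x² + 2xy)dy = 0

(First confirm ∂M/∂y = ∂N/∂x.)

Verify exactness: ∂M/∂y = ∂N/∂x ✓
Find F(x,y) such that ∂F/∂x = M, ∂F/∂y = N
Solution: 4x²y + xy² = C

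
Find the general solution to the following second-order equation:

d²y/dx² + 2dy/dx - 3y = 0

Characteristic equation: r² + 2r - 3 = 0
Roots: r = 1, -3 (distinct real)
General solution: y = C₁e^x + C₂e^(-3x)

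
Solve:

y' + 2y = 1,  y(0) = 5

General solution: y = 1/2 + Ce^(-2x)
Applying y(0) = 5: C = 5 - 1/2 = 9/2
Particular solution: y = 1/2 + (9/2)e^(-2x)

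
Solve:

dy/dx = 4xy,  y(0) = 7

General solution: y = Ce^(2x²)
Applying IC y(0) = 7:
Particular solution: y = 7e^(2x²)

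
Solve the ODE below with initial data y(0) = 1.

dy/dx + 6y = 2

General solution: y = 1/3 + Ce^(-6x)
Applying y(0) = 1: C = 1 - 1/3 = 2/3
Particular solution: y = 1/3 + (2/3)e^(-6x)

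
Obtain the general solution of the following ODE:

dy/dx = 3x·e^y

Separating variables and integrating:
-e^(-y) = 3x²/2 + C

General solution: y = -ln(C - 3x²/2)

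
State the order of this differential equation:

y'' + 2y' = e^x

The order is 2 (highest derivative is of order 2).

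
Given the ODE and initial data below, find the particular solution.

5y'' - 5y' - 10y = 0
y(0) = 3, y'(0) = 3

General solution: y = C₁e^(2x) + C₂e^(-x)
Applying ICs: C₁ = 2, C₂ = 1
Particular solution: y = 2e^(2x) + e^(-x)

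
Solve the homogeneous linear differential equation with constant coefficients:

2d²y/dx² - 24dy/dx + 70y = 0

Characteristic equation: 2r² - 24r + 70 = 0
Divide by 2: r² - 12r + 35 = 0
Roots: r = 7, 5 (distinct real)
General solution: y = C₁e^(7x) + C₂e^(5x)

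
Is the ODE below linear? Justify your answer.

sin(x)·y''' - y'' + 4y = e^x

Yes. Linear (y and its derivatives appear to the first power only, no products of y terms)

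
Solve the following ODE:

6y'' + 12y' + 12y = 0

Characteristic equation: 6r² + 12r + 12 = 0
Divide by 6: r² + 2r + 2 = 0
Roots: r = -1 ± i (complex conjugates)
General solution: y = e^(-x)(C₁cos(x) + C₂sin(x))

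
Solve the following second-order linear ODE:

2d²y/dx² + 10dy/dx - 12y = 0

Characteristic equation: 2r² + 10r - 12 = 0
Divide by 2: r² + 5r - 6 = 0
Roots: r = 1, -6 (distinct real)
General solution: y = C₁e^x + C₂e^(-6x)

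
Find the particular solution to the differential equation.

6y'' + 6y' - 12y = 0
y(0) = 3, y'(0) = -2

General solution: y = C₁e^x + C₂e^(-2x)
Applying ICs: C₁ = 4/3, C₂ = 5/3
Particular solution: y = (4/3)e^x + (5/3)e^(-2x)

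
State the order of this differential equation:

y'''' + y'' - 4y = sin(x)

The order is 4 (highest derivative is of order 4).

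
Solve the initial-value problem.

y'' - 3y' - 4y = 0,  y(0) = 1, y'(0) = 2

General solution: y = C₁e^(4x) + C₂e^(-x)
Applying ICs: C₁ = 3/5, C₂ = 2/5
Particular solution: y = (3/5)e^(4x) + (2/5)e^(-x)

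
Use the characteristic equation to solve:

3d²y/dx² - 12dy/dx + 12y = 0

Characteristic equation: 3r² - 12r + 12 = 0
Divide by 3: r² - 4r + 4 = 0
Factored: (r - 2)² = 0
Repeated root: r = 2
General solution: y = (C₁ + C₂x)e^(2x)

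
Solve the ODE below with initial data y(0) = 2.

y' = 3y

General solution: y = Ce^(3x)
Applying IC y(0) = 2:
Particular solution: y = 2e^(3x)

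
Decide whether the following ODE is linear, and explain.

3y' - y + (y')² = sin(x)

Nonlinear ((y')² term)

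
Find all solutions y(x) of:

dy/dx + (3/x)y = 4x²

Using integrating factor method:

General solution: y = (2/3)x^3 + Cx^(-3)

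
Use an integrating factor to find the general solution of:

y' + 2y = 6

Using integrating factor method:

General solution: y = 3 + Ce^(-2x)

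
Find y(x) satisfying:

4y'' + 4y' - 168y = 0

Characteristic equation: 4r² + 4r - 168 = 0
Divide by 4: r² + r - 42 = 0
Roots: r = 6, -7 (distinct real)
General solution: y = C₁e^(6x) + C₂e^(-7x)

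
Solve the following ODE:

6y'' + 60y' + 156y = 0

Characteristic equation: 6r² + 60r + 156 = 0
Divide by 6: r² + 10r + 26 = 0
Roots: r = -5 ± i (complex conjugates)
General solution: y = e^(-5x)(C₁cos(x) + C₂sin(x))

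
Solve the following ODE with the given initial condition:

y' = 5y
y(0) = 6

General solution: y = Ce^(5x)
Applying IC y(0) = 6:
Particular solution: y = 6e^(5x)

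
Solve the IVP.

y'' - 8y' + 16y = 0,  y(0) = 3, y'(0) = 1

General solution: y = (C₁ + C₂x)e^(4x)
Repeated root r = 4
Applying ICs: C₁ = 3, C₂ = -11
Particular solution: y = (3 - 11x)e^(4x)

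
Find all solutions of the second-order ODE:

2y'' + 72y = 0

Characteristic equation: 2r² + 72 = 0
Divide by 2: r² + 36 = 0
Roots: r = ±6i (complex conjugates)
General solution: y = C₁cos(6x) + C₂sin(6x)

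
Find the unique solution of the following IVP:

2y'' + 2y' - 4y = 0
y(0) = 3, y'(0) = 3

General solution: y = C₁e^x + C₂e^(-2x)
Applying ICs: C₁ = 3, C₂ = 0
Particular solution: y = 3e^x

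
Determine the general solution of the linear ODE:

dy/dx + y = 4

Using integrating factor method:

General solution: y = 4 + Ce^(-x)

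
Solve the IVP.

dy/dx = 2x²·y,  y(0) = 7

General solution: y = Ce^(2x³/3)
Applying IC y(0) = 7:
Particular solution: y = 7e^(2x³/3)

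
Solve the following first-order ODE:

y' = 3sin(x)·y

Separating variables and integrating:
ln|y| = -3cos(x) + C

General solution: y = Ce^(-3cos(x))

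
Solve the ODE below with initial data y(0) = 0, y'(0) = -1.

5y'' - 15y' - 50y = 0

General solution: y = C₁e^(5x) + C₂e^(-2x)
Applying ICs: C₁ = -1/7, C₂ = 1/7
Particular solution: y = -(1/7)e^(5x) + (1/7)e^(-2x)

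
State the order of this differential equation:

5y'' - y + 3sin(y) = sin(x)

The order is 2 (highest derivative is of order 2).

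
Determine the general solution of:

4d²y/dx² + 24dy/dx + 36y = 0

Characteristic equation: 4r² + 24r + 36 = 0
Divide by 4: r² + 6r + 9 = 0
Factored: (r + 3)² = 0
Repeated root: r = -3
General solution: y = (C₁ + C₂x)e^(-3x)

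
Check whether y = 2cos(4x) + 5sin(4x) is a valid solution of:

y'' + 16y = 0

Verification:
y'' = -32cos(4x) - 80sin(4x)
y'' + 16y = 0 ✓

Yes, it is a solution.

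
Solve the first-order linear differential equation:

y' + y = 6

Using integrating factor method:

General solution: y = 6 + Ce^(-x)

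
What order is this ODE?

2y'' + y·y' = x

The order is 2 (highest derivative is of order 2).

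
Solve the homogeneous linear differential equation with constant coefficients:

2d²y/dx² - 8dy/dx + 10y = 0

Characteristic equation: 2r² - 8r + 10 = 0
Divide by 2: r² - 4r + 5 = 0
Roots: r = 2 ± i (complex conjugates)
General solution: y = e^(2x)(C₁cos(x) + C₂sin(x))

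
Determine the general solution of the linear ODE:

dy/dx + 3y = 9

Using integrating factor method:

General solution: y = 3 + Ce^(-3x)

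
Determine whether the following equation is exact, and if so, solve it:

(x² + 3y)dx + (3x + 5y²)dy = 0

Verify exactness: ∂M/∂y = ∂N/∂x ✓
Find F(x,y) such that ∂F/∂x = M, ∂F/∂y = N
Solution: x³/3 + 3xy + 5y³/3 = C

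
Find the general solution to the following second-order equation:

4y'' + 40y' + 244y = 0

Characteristic equation: 4r² + 40r + 244 = 0
Divide by 4: r² + 10r + 61 = 0
Roots: r = -5 ± 6i (complex conjugates)
General solution: y = e^(-5x)(C₁cos(6x) + C₂sin(6x))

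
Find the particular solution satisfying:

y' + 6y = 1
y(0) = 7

General solution: y = 1/6 + Ce^(-6x)
Applying y(0) = 7: C = 7 - 1/6 = 41/6
Particular solution: y = 1/6 + (41/6)e^(-6x)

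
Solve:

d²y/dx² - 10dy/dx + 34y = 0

Characteristic equation: r² - 10r + 34 = 0
Roots: r = 5 ± 3i (complex conjugates)
General solution: y = e^(5x)(C₁cos(3x) + C₂sin(3x))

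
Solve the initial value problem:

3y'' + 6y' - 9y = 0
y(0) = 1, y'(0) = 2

General solution: y = C₁e^x + C₂e^(-3x)
Applying ICs: C₁ = 5/4, C₂ = -1/4
Particular solution: y = (5/4)e^x - (1/4)e^(-3x)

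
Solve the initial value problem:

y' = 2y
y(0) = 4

General solution: y = Ce^(2x)
Applying IC y(0) = 4:
Particular solution: y = 4e^(2x)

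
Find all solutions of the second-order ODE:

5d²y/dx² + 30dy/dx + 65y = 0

Characteristic equation: 5r² + 30r + 65 = 0
Divide by 5: r² + 6r + 13 = 0
Roots: r = -3 ± 2i (complex conjugates)
General solution: y = e^(-3x)(C₁cos(2x) + C₂sin(2x))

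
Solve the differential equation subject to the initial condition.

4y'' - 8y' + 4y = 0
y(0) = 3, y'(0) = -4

General solution: y = (C₁ + C₂x)e^x
Repeated root r = 1
Applying ICs: C₁ = 3, C₂ = -7
Particular solution: y = (3 - 7x)e^x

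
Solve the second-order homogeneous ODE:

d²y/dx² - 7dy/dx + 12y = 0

Characteristic equation: r² - 7r + 12 = 0
Roots: r = 4, 3 (distinct real)
General solution: y = C₁e^(4x) + C₂e^(3x)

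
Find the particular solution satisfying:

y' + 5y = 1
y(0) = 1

General solution: y = 1/5 + Ce^(-5x)
Applying y(0) = 1: C = 1 - 1/5 = 4/5
Particular solution: y = 1/5 + (4/5)e^(-5x)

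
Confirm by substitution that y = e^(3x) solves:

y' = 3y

Verification:
y = e^(3x)
y' = 3e^(3x)
3y = 3e^(3x)
y' = 3y ✓

Yes, it is a solution.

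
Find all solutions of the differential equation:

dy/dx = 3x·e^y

Separating variables and integrating:
-e^(-y) = 3x²/2 + C

General solution: y = -ln(C - 3x²/2)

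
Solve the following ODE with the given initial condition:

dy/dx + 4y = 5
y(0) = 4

General solution: y = 5/4 + Ce^(-4x)
Applying y(0) = 4: C = 4 - 5/4 = 11/4
Particular solution: y = 5/4 + (11/4)e^(-4x)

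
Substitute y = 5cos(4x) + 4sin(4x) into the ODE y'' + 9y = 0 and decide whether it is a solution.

Verification:
y'' = -80cos(4x) - 64sin(4x)
y'' + 9y ≠ 0 (frequency mismatch: got 16 instead of 9)

No, it is not a solution.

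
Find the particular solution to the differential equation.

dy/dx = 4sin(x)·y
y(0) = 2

General solution: y = Ce^(-4cos(x))
Applying IC y(0) = 2:
Particular solution: y = 2e^(4(1-cos(x)))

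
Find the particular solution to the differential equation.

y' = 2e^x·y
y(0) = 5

General solution: y = Ce^(2e^x)
Applying IC y(0) = 5:
Particular solution: y = 5e^(2(e^x - 1))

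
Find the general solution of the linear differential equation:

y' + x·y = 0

Using integrating factor method:

General solution: y = Ce^(-x^2/2)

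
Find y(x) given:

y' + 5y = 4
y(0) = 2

General solution: y = 4/5 + Ce^(-5x)
Applying y(0) = 2: C = 2 - 4/5 = 6/5
Particular solution: y = 4/5 + (6/5)e^(-5x)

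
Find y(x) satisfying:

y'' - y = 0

Characteristic equation: r² - 1 = 0
Roots: r = 1, -1 (distinct real)
General solution: y = C₁e^x + C₂e^(-x)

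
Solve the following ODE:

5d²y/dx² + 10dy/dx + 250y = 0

Characteristic equation: 5r² + 10r + 250 = 0
Divide by 5: r² + 2r + 50 = 0
Roots: r = -1 ± 7i (complex conjugates)
General solution: y = e^(-x)(C₁cos(7x) + C₂sin(7x))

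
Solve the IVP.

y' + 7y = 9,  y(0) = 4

General solution: y = 9/7 + Ce^(-7x)
Applying y(0) = 4: C = 4 - 9/7 = 19/7
Particular solution: y = 9/7 + (19/7)e^(-7x)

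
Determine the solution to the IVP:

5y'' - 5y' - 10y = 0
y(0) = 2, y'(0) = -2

General solution: y = C₁e^(2x) + C₂e^(-x)
Applying ICs: C₁ = 0, C₂ = 2
Particular solution: y = 2e^(-x)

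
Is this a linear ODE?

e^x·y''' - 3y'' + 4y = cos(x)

Yes. Linear (y and its derivatives appear to the first power only, no products of y terms)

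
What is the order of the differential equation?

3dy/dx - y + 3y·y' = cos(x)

The order is 1 (highest derivative is of order 1).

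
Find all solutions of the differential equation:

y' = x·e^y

Separating variables and integrating:
-e^(-y) = x²/2 + C

General solution: y = -ln(C - x²/2)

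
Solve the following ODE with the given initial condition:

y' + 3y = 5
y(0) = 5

General solution: y = 5/3 + Ce^(-3x)
Applying y(0) = 5: C = 5 - 5/3 = 10/3
Particular solution: y = 5/3 + (10/3)e^(-3x)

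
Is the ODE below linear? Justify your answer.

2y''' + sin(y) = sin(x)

No. Nonlinear (sin(y) is nonlinear in y)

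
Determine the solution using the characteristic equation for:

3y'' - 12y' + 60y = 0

Characteristic equation: 3r² - 12r + 60 = 0
Divide by 3: r² - 4r + 20 = 0
Roots: r = 2 ± 4i (complex conjugates)
General solution: y = e^(2x)(C₁cos(4x) + C₂sin(4x))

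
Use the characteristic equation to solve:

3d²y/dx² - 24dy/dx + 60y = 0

Characteristic equation: 3r² - 24r + 60 = 0
Divide by 3: r² - 8r + 20 = 0
Roots: r = 4 ± 2i (complex conjugates)
General solution: y = e^(4x)(C₁cos(2x) + C₂sin(2x))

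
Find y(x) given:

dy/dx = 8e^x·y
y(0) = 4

General solution: y = Ce^(8e^x)
Applying IC y(0) = 4:
Particular solution: y = 4e^(8(e^x - 1))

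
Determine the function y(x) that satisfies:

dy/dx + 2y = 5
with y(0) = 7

General solution: y = 5/2 + Ce^(-2x)
Applying y(0) = 7: C = 7 - 5/2 = 9/2
Particular solution: y = 5/2 + (9/2)e^(-2x)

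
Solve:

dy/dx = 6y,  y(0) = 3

General solution: y = Ce^(6x)
Applying IC y(0) = 3:
Particular solution: y = 3e^(6x)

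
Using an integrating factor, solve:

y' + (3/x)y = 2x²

Using integrating factor method:

General solution: y = (1/3)x^3 + Cx^(-3)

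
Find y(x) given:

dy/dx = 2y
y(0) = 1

General solution: y = Ce^(2x)
Applying IC y(0) = 1:
Particular solution: y = e^(2x)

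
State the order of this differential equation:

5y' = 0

The order is 1 (highest derivative is of order 1).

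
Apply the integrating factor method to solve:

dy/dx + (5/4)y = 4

Using integrating factor method:

General solution: y = 16/5 + Ce^(-5x/4)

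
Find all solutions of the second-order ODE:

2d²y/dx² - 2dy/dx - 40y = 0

Characteristic equation: 2r² - 2r - 40 = 0
Divide by 2: r² - r - 20 = 0
Roots: r = 5, -4 (distinct real)
General solution: y = C₁e^(5x) + C₂e^(-4x)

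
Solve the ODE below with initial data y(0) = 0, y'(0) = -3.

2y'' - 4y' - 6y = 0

General solution: y = C₁e^(3x) + C₂e^(-x)
Applying ICs: C₁ = -3/4, C₂ = 3/4
Particular solution: y = -(3/4)e^(3x) + (3/4)e^(-x)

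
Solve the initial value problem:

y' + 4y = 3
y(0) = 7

General solution: y = 3/4 + Ce^(-4x)
Applying y(0) = 7: C = 7 - 3/4 = 25/4
Particular solution: y = 3/4 + (25/4)e^(-4x)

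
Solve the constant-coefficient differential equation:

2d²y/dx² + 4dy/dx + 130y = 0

Characteristic equation: 2r² + 4r + 130 = 0
Divide by 2: r² + 2r + 65 = 0
Roots: r = -1 ± 8i (complex conjugates)
General solution: y = e^(-x)(C₁cos(8x) + C₂sin(8x))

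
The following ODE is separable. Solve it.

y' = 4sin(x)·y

Separating variables and integrating:
ln|y| = -4cos(x) + C

General solution: y = Ce^(-4cos(x))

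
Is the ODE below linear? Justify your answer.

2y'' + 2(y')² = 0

No. Nonlinear ((y')² term)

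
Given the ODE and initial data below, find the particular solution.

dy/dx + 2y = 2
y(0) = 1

General solution: y = 1 + Ce^(-2x)
Applying y(0) = 1: C = 1 - 1 = 0
Particular solution: y = 1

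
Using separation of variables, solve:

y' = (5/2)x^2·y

Separating variables and integrating:
ln|y| = 5x^3/6 + C

General solution: y = Ce^(5x^3/6)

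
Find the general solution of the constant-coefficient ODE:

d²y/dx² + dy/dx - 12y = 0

Characteristic equation: r² + r - 12 = 0
Roots: r = 3, -4 (distinct real)
General solution: y = C₁e^(3x) + C₂e^(-4x)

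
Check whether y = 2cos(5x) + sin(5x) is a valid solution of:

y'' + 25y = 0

Verification:
y'' = -50cos(5x) - 25sin(5x)
y'' + 25y = 0 ✓

Yes, it is a solution.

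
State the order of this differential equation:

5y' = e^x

The order is 1 (highest derivative is of order 1).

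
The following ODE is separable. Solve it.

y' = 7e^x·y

Separating variables and integrating:
ln|y| = 7e^x + C

General solution: y = Ce^(7e^x)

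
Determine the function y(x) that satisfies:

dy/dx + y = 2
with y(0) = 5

General solution: y = 2 + Ce^(-x)
Applying y(0) = 5: C = 5 - 2 = 3
Particular solution: y = 2 + 3e^(-x)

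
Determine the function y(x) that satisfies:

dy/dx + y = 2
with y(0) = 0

General solution: y = 2 + Ce^(-x)
Applying y(0) = 0: C = 0 - 2 = -2
Particular solution: y = 2 - 2e^(-x)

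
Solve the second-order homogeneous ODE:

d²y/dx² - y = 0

Characteristic equation: r² - 1 = 0
Roots: r = 1, -1 (distinct real)
General solution: y = C₁e^x + C₂e^(-x)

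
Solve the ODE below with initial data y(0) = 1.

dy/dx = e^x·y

General solution: y = Ce^(e^x)
Applying IC y(0) = 1:
Particular solution: y = e^(e^x - 1)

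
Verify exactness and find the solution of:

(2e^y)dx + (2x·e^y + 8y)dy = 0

Verify exactness: ∂M/∂y = ∂N/∂x ✓
Find F(x,y) such that ∂F/∂x = M, ∂F/∂y = N
Solution: 2x·e^y + 4y² = C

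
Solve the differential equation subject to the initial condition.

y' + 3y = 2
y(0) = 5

General solution: y = 2/3 + Ce^(-3x)
Applying y(0) = 5: C = 5 - 2/3 = 13/3
Particular solution: y = 2/3 + (13/3)e^(-3x)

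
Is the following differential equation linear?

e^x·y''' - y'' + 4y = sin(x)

Yes. Linear (y and its derivatives appear to the first power only, no products of y terms)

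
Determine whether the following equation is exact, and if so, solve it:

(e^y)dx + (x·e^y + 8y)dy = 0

Verify exactness: ∂M/∂y = ∂N/∂x ✓
Find F(x,y) such that ∂F/∂x = M, ∂F/∂y = N
Solution: x·e^y + 4y² = C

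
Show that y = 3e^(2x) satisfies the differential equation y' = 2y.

Verification:
y = 3e^(2x)
y' = 6e^(2x)
2y = 6e^(2x)
y' = 2y ✓

Yes, it is a solution.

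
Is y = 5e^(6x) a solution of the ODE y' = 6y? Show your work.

Verification:
y = 5e^(6x)
y' = 30e^(6x)
6y = 30e^(6x)
y' = 6y ✓

Yes, it is a solution.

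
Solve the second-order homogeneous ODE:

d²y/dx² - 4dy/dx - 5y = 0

Characteristic equation: r² - 4r - 5 = 0
Roots: r = 5, -1 (distinct real)
General solution: y = C₁e^(5x) + C₂e^(-x)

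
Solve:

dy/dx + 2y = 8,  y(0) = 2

General solution: y = 4 + Ce^(-2x)
Applying y(0) = 2: C = 2 - 4 = -2
Particular solution: y = 4 - 2e^(-2x)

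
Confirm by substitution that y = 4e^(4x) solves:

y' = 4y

Verification:
y = 4e^(4x)
y' = 16e^(4x)
4y = 16e^(4x)
y' = 4y ✓

Yes, it is a solution.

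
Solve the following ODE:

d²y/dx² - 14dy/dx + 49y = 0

Characteristic equation: r² - 14r + 49 = 0
Factored: (r - 7)² = 0
Repeated root: r = 7
General solution: y = (C₁ + C₂x)e^(7x)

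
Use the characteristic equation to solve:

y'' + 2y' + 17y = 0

Characteristic equation: r² + 2r + 17 = 0
Roots: r = -1 ± 4i (complex conjugates)
General solution: y = e^(-x)(C₁cos(4x) + C₂sin(4x))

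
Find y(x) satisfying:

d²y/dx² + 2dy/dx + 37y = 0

Characteristic equation: r² + 2r + 37 = 0
Roots: r = -1 ± 6i (complex conjugates)
General solution: y = e^(-x)(C₁cos(6x) + C₂sin(6x))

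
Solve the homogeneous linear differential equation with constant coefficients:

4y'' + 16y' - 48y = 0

Characteristic equation: 4r² + 16r - 48 = 0
Divide by 4: r² + 4r - 12 = 0
Roots: r = 2, -6 (distinct real)
General solution: y = C₁e^(2x) + C₂e^(-6x)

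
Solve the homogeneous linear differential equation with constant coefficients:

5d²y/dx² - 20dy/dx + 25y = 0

Characteristic equation: 5r² - 20r + 25 = 0
Divide by 5: r² - 4r + 5 = 0
Roots: r = 2 ± i (complex conjugates)
General solution: y = e^(2x)(C₁cos(x) + C₂sin(x))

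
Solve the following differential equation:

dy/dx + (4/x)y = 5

Using integrating factor method:

General solution: y = x + Cx^(-4)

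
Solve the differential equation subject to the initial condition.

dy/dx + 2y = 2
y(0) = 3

General solution: y = 1 + Ce^(-2x)
Applying y(0) = 3: C = 3 - 1 = 2
Particular solution: y = 1 + 2e^(-2x)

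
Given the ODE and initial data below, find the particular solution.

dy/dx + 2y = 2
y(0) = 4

General solution: y = 1 + Ce^(-2x)
Applying y(0) = 4: C = 4 - 1 = 3
Particular solution: y = 1 + 3e^(-2x)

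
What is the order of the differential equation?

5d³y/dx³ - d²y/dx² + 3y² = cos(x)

The order is 3 (highest derivative is of order 3).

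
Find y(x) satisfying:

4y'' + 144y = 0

Characteristic equation: 4r² + 144 = 0
Divide by 4: r² + 36 = 0
Roots: r = ±6i (complex conjugates)
General solution: y = C₁cos(6x) + C₂sin(6x)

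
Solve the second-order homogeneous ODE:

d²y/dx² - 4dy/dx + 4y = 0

Characteristic equation: r² - 4r + 4 = 0
Factored: (r - 2)² = 0
Repeated root: r = 2
General solution: y = (C₁ + C₂x)e^(2x)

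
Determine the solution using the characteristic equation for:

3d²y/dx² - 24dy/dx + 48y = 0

Characteristic equation: 3r² - 24r + 48 = 0
Divide by 3: r² - 8r + 16 = 0
Factored: (r - 4)² = 0
Repeated root: r = 4
General solution: y = (C₁ + C₂x)e^(4x)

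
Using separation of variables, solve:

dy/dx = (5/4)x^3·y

Separating variables and integrating:
ln|y| = 5x^4/16 + C

General solution: y = Ce^(5x^4/16)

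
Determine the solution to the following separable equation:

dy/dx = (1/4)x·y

Separating variables and integrating:
ln|y| = x^2/8 + C

General solution: y = Ce^(x^2/8)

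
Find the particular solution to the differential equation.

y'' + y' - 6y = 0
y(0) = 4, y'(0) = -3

General solution: y = C₁e^(2x) + C₂e^(-3x)
Applying ICs: C₁ = 9/5, C₂ = 11/5
Particular solution: y = (9/5)e^(2x) + (11/5)e^(-3x)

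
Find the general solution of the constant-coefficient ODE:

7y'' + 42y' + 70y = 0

Characteristic equation: 7r² + 42r + 70 = 0
Divide by 7: r² + 6r + 10 = 0
Roots: r = -3 ± i (complex conjugates)
General solution: y = e^(-3x)(C₁cos(x) + C₂sin(x))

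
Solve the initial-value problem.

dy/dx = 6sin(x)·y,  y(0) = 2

General solution: y = Ce^(-6cos(x))
Applying IC y(0) = 2:
Particular solution: y = 2e^(6(1-cos(x)))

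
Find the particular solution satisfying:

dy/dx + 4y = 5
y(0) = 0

General solution: y = 5/4 + Ce^(-4x)
Applying y(0) = 0: C = 0 - 5/4 = -5/4
Particular solution: y = 5/4 - (5/4)e^(-4x)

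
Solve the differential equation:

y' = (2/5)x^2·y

Separating variables and integrating:
ln|y| = 2x^3/15 + C

General solution: y = Ce^(2x^3/15)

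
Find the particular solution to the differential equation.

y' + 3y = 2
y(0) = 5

General solution: y = 2/3 + Ce^(-3x)
Applying y(0) = 5: C = 5 - 2/3 = 13/3
Particular solution: y = 2/3 + (13/3)e^(-3x)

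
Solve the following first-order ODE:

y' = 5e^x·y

Separating variables and integrating:
ln|y| = 5e^x + C

General solution: y = Ce^(5e^x)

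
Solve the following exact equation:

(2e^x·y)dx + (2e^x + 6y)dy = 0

Verify exactness: ∂M/∂y = ∂N/∂x ✓
Find F(x,y) such that ∂F/∂x = M, ∂F/∂y = N
Solution: 2e^x·y + 3y² = C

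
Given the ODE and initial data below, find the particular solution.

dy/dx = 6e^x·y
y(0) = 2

General solution: y = Ce^(6e^x)
Applying IC y(0) = 2:
Particular solution: y = 2e^(6(e^x - 1))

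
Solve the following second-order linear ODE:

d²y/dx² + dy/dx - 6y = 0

Characteristic equation: r² + r - 6 = 0
Roots: r = 2, -3 (distinct real)
General solution: y = C₁e^(2x) + C₂e^(-3x)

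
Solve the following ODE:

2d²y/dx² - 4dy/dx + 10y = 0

Characteristic equation: 2r² - 4r + 10 = 0
Divide by 2: r² - 2r + 5 = 0
Roots: r = 1 ± 2i (complex conjugates)
General solution: y = e^x(C₁cos(2x) + C₂sin(2x))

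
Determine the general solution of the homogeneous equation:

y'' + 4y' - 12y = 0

Characteristic equation: r² + 4r - 12 = 0
Roots: r = 2, -6 (distinct real)
General solution: y = C₁e^(2x) + C₂e^(-6x)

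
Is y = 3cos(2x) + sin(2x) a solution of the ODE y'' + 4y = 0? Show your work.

Verification:
y'' = -12cos(2x) - 4sin(2x)
y'' + 4y = 0 ✓

Yes, it is a solution.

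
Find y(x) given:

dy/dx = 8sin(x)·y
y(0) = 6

General solution: y = Ce^(-8cos(x))
Applying IC y(0) = 6:
Particular solution: y = 6e^(8(1-cos(x)))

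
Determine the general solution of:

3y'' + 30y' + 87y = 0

Characteristic equation: 3r² + 30r + 87 = 0
Divide by 3: r² + 10r + 29 = 0
Roots: r = -5 ± 2i (complex conjugates)
General solution: y = e^(-5x)(C₁cos(2x) + C₂sin(2x))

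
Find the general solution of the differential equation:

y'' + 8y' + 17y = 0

Characteristic equation: r² + 8r + 17 = 0
Roots: r = -4 ± i (complex conjugates)
General solution: y = e^(-4x)(C₁cos(x) + C₂sin(x))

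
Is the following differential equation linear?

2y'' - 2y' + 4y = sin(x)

Yes. Linear (y and its derivatives appear to the first power only, no products of y terms)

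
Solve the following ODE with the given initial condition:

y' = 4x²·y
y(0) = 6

General solution: y = Ce^(4x³/3)
Applying IC y(0) = 6:
Particular solution: y = 6e^(4x³/3)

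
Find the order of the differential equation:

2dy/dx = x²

The order is 1 (highest derivative is of order 1).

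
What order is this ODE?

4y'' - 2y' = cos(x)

The order is 2 (highest derivative is of order 2).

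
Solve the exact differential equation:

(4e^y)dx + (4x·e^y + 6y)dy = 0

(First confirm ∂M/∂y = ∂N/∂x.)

Verify exactness: ∂M/∂y = ∂N/∂x ✓
Find F(x,y) such that ∂F/∂x = M, ∂F/∂y = N
Solution: 4x·e^y + 3y² = C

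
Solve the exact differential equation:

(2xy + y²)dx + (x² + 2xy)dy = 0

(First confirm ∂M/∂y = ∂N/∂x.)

Verify exactness: ∂M/∂y = ∂N/∂x ✓
Find F(x,y) such that ∂F/∂x = M, ∂F/∂y = N
Solution: x²y + xy² = C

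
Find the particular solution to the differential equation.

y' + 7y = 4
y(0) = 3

General solution: y = 4/7 + Ce^(-7x)
Applying y(0) = 3: C = 3 - 4/7 = 17/7
Particular solution: y = 4/7 + (17/7)e^(-7x)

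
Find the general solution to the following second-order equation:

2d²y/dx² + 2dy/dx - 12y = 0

Characteristic equation: 2r² + 2r - 12 = 0
Divide by 2: r² + r - 6 = 0
Roots: r = 2, -3 (distinct real)
General solution: y = C₁e^(2x) + C₂e^(-3x)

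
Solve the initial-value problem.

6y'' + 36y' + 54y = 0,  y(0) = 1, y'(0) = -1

General solution: y = (C₁ + C₂x)e^(-3x)
Repeated root r = -3
Applying ICs: C₁ = 1, C₂ = 2
Particular solution: y = (1 + 2x)e^(-3x)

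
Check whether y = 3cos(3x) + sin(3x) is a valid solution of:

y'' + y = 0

Verification:
y'' = -27cos(3x) - 9sin(3x)
y'' + y ≠ 0 (frequency mismatch: got 9 instead of 1)

No, it is not a solution.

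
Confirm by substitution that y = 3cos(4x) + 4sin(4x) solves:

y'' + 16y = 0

Verification:
y'' = -48cos(4x) - 64sin(4x)
y'' + 16y = 0 ✓

Yes, it is a solution.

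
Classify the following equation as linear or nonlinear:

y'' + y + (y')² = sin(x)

Nonlinear ((y')² term)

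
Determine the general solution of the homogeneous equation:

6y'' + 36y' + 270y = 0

Characteristic equation: 6r² + 36r + 270 = 0
Divide by 6: r² + 6r + 45 = 0
Roots: r = -3 ± 6i (complex conjugates)
General solution: y = e^(-3x)(C₁cos(6x) + C₂sin(6x))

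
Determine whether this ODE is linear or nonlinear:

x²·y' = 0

Linear (y and its derivatives appear to the first power only, no products of y terms)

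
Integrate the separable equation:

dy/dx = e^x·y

Separating variables and integrating:
ln|y| = e^x + C

General solution: y = Ce^(e^x)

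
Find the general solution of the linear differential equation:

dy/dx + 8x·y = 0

Using integrating factor method:

General solution: y = Ce^(-4x^2)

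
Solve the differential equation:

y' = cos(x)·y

Separating variables and integrating:
ln|y| = sin(x) + C

General solution: y = Ce^(sin(x))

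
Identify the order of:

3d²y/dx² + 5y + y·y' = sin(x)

The order is 2 (highest derivative is of order 2).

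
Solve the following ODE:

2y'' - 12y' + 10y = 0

Characteristic equation: 2r² - 12r + 10 = 0
Divide by 2: r² - 6r + 5 = 0
Roots: r = 1, 5 (distinct real)
General solution: y = C₁e^x + C₂e^(5x)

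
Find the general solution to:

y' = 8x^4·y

Separating variables and integrating:
ln|y| = 8x^5/5 + C

General solution: y = Ce^(8x^5/5)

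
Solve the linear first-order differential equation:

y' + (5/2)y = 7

Using integrating factor method:

General solution: y = 14/5 + Ce^(-5x/2)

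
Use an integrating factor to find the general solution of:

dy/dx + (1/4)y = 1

Using integrating factor method:

General solution: y = 4 + Ce^(-x/4)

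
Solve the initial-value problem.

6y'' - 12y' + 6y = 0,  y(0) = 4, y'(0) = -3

General solution: y = (C₁ + C₂x)e^x
Repeated root r = 1
Applying ICs: C₁ = 4, C₂ = -7
Particular solution: y = (4 - 7x)e^x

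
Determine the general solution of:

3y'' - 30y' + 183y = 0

Characteristic equation: 3r² - 30r + 183 = 0
Divide by 3: r² - 10r + 61 = 0
Roots: r = 5 ± 6i (complex conjugates)
General solution: y = e^(5x)(C₁cos(6x) + C₂sin(6x))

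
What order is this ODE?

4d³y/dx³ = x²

The order is 3 (highest derivative is of order 3).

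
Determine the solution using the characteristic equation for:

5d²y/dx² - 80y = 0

Characteristic equation: 5r² - 80 = 0
Divide by 5: r² - 16 = 0
Roots: r = 4, -4 (distinct real)
General solution: y = C₁e^(4x) + C₂e^(-4x)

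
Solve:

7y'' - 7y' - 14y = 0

Characteristic equation: 7r² - 7r - 14 = 0
Divide by 7: r² - r - 2 = 0
Roots: r = 2, -1 (distinct real)
General solution: y = C₁e^(2x) + C₂e^(-x)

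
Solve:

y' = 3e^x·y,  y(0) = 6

General solution: y = Ce^(3e^x)
Applying IC y(0) = 6:
Particular solution: y = 6e^(3(e^x - 1))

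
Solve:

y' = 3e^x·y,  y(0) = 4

General solution: y = Ce^(3e^x)
Applying IC y(0) = 4:
Particular solution: y = 4e^(3(e^x - 1))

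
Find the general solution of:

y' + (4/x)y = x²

Using integrating factor method:

General solution: y = (1/7)x^3 + Cx^(-4)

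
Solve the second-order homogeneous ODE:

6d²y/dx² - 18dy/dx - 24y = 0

Characteristic equation: 6r² - 18r - 24 = 0
Divide by 6: r² - 3r - 4 = 0
Roots: r = 4, -1 (distinct real)
General solution: y = C₁e^(4x) + C₂e^(-x)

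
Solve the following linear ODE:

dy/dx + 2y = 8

Using integrating factor method:

General solution: y = 4 + Ce^(-2x)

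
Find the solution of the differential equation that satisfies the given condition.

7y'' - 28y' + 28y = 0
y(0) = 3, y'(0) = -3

General solution: y = (C₁ + C₂x)e^(2x)
Repeated root r = 2
Applying ICs: C₁ = 3, C₂ = -9
Particular solution: y = (3 - 9x)e^(2x)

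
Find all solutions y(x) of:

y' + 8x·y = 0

Using integrating factor method:

General solution: y = Ce^(-4x^2)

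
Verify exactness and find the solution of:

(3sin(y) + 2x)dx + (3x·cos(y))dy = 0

Verify exactness: ∂M/∂y = ∂N/∂x ✓
Find F(x,y) such that ∂F/∂x = M, ∂F/∂y = N
Solution: 3x·sin(y) + x² = C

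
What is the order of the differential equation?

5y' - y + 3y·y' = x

The order is 1 (highest derivative is of order 1).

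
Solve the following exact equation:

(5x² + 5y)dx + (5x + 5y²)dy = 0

Verify exactness: ∂M/∂y = ∂N/∂x ✓
Find F(x,y) such that ∂F/∂x = M, ∂F/∂y = N
Solution: 5x³/3 + 5xy + 5y³/3 = C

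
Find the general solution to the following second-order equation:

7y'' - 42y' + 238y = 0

Characteristic equation: 7r² - 42r + 238 = 0
Divide by 7: r² - 6r + 34 = 0
Roots: r = 3 ± 5i (complex conjugates)
General solution: y = e^(3x)(C₁cos(5x) + C₂sin(5x))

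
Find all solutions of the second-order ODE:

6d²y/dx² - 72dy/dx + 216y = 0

Characteristic equation: 6r² - 72r + 216 = 0
Divide by 6: r² - 12r + 36 = 0
Factored: (r - 6)² = 0
Repeated root: r = 6
General solution: y = (C₁ + C₂x)e^(6x)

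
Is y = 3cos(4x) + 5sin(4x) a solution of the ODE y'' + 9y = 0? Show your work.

Verification:
y'' = -48cos(4x) - 80sin(4x)
y'' + 9y ≠ 0 (frequency mismatch: got 16 instead of 9)

No, it is not a solution.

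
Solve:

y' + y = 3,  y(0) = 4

General solution: y = 3 + Ce^(-x)
Applying y(0) = 4: C = 4 - 3 = 1
Particular solution: y = 3 + e^(-x)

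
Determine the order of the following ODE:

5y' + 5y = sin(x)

The order is 1 (highest derivative is of order 1).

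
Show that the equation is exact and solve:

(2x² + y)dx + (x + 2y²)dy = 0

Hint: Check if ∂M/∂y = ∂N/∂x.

Verify exactness: ∂M/∂y = ∂N/∂x ✓
Find F(x,y) such that ∂F/∂x = M, ∂F/∂y = N
Solution: 2x³/3 + xy + 2y³/3 = C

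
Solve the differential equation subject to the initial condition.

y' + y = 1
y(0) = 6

General solution: y = 1 + Ce^(-x)
Applying y(0) = 6: C = 6 - 1 = 5
Particular solution: y = 1 + 5e^(-x)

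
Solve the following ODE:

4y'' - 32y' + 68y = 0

Characteristic equation: 4r² - 32r + 68 = 0
Divide by 4: r² - 8r + 17 = 0
Roots: r = 4 ± i (complex conjugates)
General solution: y = e^(4x)(C₁cos(x) + C₂sin(x))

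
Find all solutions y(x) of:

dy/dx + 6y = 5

Using integrating factor method:

General solution: y = 5/6 + Ce^(-6x)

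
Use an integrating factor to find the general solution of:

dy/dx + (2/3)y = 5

Using integrating factor method:

General solution: y = 15/2 + Ce^(-2x/3)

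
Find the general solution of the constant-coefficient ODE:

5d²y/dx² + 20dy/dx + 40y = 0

Characteristic equation: 5r² + 20r + 40 = 0
Divide by 5: r² + 4r + 8 = 0
Roots: r = -2 ± 2i (complex conjugates)
General solution: y = e^(-2x)(C₁cos(2x) + C₂sin(2x))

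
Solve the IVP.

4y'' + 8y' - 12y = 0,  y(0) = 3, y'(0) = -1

General solution: y = C₁e^x + C₂e^(-3x)
Applying ICs: C₁ = 2, C₂ = 1
Particular solution: y = 2e^x + e^(-3x)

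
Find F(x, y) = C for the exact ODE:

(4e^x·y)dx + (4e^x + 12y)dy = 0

Verify exactness: ∂M/∂y = ∂N/∂x ✓
Find F(x,y) such that ∂F/∂x = M, ∂F/∂y = N
Solution: 4e^x·y + 6y² = C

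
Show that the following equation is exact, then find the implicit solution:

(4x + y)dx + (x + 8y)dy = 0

Verify exactness: ∂M/∂y = ∂N/∂x ✓
Find F(x,y) such that ∂F/∂x = M, ∂F/∂y = N
Solution: 2x² + xy + 4y² = C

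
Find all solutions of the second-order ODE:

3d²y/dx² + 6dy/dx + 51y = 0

Characteristic equation: 3r² + 6r + 51 = 0
Divide by 3: r² + 2r + 17 = 0
Roots: r = -1 ± 4i (complex conjugates)
General solution: y = e^(-x)(C₁cos(4x) + C₂sin(4x))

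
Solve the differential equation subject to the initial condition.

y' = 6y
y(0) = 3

General solution: y = Ce^(6x)
Applying IC y(0) = 3:
Particular solution: y = 3e^(6x)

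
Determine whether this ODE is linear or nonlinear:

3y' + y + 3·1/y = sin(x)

Nonlinear (1/y term)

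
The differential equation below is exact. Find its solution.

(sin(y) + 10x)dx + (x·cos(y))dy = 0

Verify exactness: ∂M/∂y = ∂N/∂x ✓
Find F(x,y) such that ∂F/∂x = M, ∂F/∂y = N
Solution: x·sin(y) + 5x² = C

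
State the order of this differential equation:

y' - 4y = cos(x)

The order is 1 (highest derivative is of order 1).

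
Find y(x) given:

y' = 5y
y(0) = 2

General solution: y = Ce^(5x)
Applying IC y(0) = 2:
Particular solution: y = 2e^(5x)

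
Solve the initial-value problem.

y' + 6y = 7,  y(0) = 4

General solution: y = 7/6 + Ce^(-6x)
Applying y(0) = 4: C = 4 - 7/6 = 17/6
Particular solution: y = 7/6 + (17/6)e^(-6x)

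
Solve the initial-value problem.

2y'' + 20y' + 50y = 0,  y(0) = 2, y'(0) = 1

General solution: y = (C₁ + C₂x)e^(-5x)
Repeated root r = -5
Applying ICs: C₁ = 2, C₂ = 11
Particular solution: y = (2 + 11x)e^(-5x)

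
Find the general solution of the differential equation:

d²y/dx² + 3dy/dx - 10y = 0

Characteristic equation: r² + 3r - 10 = 0
Roots: r = 2, -5 (distinct real)
General solution: y = C₁e^(2x) + C₂e^(-5x)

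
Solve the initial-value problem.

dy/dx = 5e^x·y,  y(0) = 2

General solution: y = Ce^(5e^x)
Applying IC y(0) = 2:
Particular solution: y = 2e^(5(e^x - 1))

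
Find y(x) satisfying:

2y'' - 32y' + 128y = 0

Characteristic equation: 2r² - 32r + 128 = 0
Divide by 2: r² - 16r + 64 = 0
Factored: (r - 8)² = 0
Repeated root: r = 8
General solution: y = (C₁ + C₂x)e^(8x)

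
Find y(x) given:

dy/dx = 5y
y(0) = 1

General solution: y = Ce^(5x)
Applying IC y(0) = 1:
Particular solution: y = e^(5x)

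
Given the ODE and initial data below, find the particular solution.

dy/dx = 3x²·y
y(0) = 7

General solution: y = Ce^(x³)
Applying IC y(0) = 7:
Particular solution: y = 7e^(x³)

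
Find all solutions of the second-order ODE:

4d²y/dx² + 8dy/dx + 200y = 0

Characteristic equation: 4r² + 8r + 200 = 0
Divide by 4: r² + 2r + 50 = 0
Roots: r = -1 ± 7i (complex conjugates)
General solution: y = e^(-x)(C₁cos(7x) + C₂sin(7x))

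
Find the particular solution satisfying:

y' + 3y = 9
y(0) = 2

General solution: y = 3 + Ce^(-3x)
Applying y(0) = 2: C = 2 - 3 = -1
Particular solution: y = 3 - e^(-3x)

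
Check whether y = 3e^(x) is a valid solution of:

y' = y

Verification:
y = 3e^(x)
y' = 3e^(x)
y = 3e^(x)
y' = y ✓

Yes, it is a solution.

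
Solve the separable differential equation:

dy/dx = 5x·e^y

Separating variables and integrating:
-e^(-y) = 5x²/2 + C

General solution: y = -ln(C - 5x²/2)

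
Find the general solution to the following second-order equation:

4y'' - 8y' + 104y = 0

Characteristic equation: 4r² - 8r + 104 = 0
Divide by 4: r² - 2r + 26 = 0
Roots: r = 1 ± 5i (complex conjugates)
General solution: y = e^x(C₁cos(5x) + C₂sin(5x))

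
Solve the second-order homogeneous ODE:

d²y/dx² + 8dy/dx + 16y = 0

Characteristic equation: r² + 8r + 16 = 0
Factored: (r + 4)² = 0
Repeated root: r = -4
General solution: y = (C₁ + C₂x)e^(-4x)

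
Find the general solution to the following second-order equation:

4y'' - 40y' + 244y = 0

Characteristic equation: 4r² - 40r + 244 = 0
Divide by 4: r² - 10r + 61 = 0
Roots: r = 5 ± 6i (complex conjugates)
General solution: y = e^(5x)(C₁cos(6x) + C₂sin(6x))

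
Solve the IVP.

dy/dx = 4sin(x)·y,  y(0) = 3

General solution: y = Ce^(-4cos(x))
Applying IC y(0) = 3:
Particular solution: y = 3e^(4(1-cos(x)))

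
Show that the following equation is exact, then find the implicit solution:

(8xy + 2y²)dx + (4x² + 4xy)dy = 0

Verify exactness: ∂M/∂y = ∂N/∂x ✓
Find F(x,y) such that ∂F/∂x = M, ∂F/∂y = N
Solution: 4x²y + 2xy² = C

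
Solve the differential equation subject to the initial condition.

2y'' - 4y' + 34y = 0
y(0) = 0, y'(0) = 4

General solution: y = e^x(C₁cos(4x) + C₂sin(4x))
Complex roots r = 1 ± 4i
Applying ICs: C₁ = 0, C₂ = 1
Particular solution: y = e^x(sin(4x))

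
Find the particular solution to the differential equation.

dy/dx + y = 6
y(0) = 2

General solution: y = 6 + Ce^(-x)
Applying y(0) = 2: C = 2 - 6 = -4
Particular solution: y = 6 - 4e^(-x)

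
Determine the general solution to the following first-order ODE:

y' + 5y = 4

Using integrating factor method:

General solution: y = 4/5 + Ce^(-5x)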